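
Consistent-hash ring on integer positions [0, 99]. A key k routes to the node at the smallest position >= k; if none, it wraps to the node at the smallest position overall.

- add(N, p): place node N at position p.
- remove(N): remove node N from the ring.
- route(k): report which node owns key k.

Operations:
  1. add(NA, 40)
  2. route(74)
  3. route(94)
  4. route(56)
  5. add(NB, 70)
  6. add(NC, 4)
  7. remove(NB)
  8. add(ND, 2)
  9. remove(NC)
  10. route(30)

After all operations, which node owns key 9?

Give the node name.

Answer: NA

Derivation:
Op 1: add NA@40 -> ring=[40:NA]
Op 2: route key 74: none >= 74, wrap to smallest pos 40 -> NA
Op 3: route key 94: none >= 94, wrap to smallest pos 40 -> NA
Op 4: route key 56: none >= 56, wrap to smallest pos 40 -> NA
Op 5: add NB@70 -> ring=[40:NA,70:NB]
Op 6: add NC@4 -> ring=[4:NC,40:NA,70:NB]
Op 7: remove NB -> ring=[4:NC,40:NA]
Op 8: add ND@2 -> ring=[2:ND,4:NC,40:NA]
Op 9: remove NC -> ring=[2:ND,40:NA]
Op 10: route key 30: smallest pos >= 30 is 40 -> NA
Final route key 9: smallest pos >= 9 is 40 -> NA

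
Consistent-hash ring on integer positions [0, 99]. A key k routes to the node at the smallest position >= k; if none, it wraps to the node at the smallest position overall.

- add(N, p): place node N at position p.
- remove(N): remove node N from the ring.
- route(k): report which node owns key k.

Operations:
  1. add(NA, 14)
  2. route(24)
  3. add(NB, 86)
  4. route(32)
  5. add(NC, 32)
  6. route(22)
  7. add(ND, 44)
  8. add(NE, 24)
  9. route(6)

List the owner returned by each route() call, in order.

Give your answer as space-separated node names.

Answer: NA NB NC NA

Derivation:
Op 1: add NA@14 -> ring=[14:NA]
Op 2: route key 24: none >= 24, wrap to smallest pos 14 -> NA
Op 3: add NB@86 -> ring=[14:NA,86:NB]
Op 4: route key 32: smallest pos >= 32 is 86 -> NB
Op 5: add NC@32 -> ring=[14:NA,32:NC,86:NB]
Op 6: route key 22: smallest pos >= 22 is 32 -> NC
Op 7: add ND@44 -> ring=[14:NA,32:NC,44:ND,86:NB]
Op 8: add NE@24 -> ring=[14:NA,24:NE,32:NC,44:ND,86:NB]
Op 9: route key 6: smallest pos >= 6 is 14 -> NA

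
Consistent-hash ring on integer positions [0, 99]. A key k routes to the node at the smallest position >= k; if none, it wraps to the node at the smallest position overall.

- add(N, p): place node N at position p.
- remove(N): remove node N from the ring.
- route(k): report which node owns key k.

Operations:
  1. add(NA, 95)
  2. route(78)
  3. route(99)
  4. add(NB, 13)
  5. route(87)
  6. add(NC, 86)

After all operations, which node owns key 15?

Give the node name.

Op 1: add NA@95 -> ring=[95:NA]
Op 2: route key 78: smallest pos >= 78 is 95 -> NA
Op 3: route key 99: none >= 99, wrap to smallest pos 95 -> NA
Op 4: add NB@13 -> ring=[13:NB,95:NA]
Op 5: route key 87: smallest pos >= 87 is 95 -> NA
Op 6: add NC@86 -> ring=[13:NB,86:NC,95:NA]
Final route key 15: smallest pos >= 15 is 86 -> NC

Answer: NC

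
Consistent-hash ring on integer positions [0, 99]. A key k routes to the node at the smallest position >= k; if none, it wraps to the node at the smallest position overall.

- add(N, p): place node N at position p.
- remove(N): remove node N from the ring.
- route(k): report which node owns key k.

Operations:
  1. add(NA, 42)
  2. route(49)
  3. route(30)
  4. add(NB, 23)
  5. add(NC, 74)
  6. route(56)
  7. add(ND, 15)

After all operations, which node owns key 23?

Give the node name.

Answer: NB

Derivation:
Op 1: add NA@42 -> ring=[42:NA]
Op 2: route key 49: none >= 49, wrap to smallest pos 42 -> NA
Op 3: route key 30: smallest pos >= 30 is 42 -> NA
Op 4: add NB@23 -> ring=[23:NB,42:NA]
Op 5: add NC@74 -> ring=[23:NB,42:NA,74:NC]
Op 6: route key 56: smallest pos >= 56 is 74 -> NC
Op 7: add ND@15 -> ring=[15:ND,23:NB,42:NA,74:NC]
Final route key 23: smallest pos >= 23 is 23 -> NB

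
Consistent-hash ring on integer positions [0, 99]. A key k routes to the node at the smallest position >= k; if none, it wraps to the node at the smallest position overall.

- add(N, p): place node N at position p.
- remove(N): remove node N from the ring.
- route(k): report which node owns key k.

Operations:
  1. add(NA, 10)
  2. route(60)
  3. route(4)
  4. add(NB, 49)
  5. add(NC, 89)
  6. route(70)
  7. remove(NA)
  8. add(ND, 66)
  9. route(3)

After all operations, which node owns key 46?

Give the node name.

Answer: NB

Derivation:
Op 1: add NA@10 -> ring=[10:NA]
Op 2: route key 60: none >= 60, wrap to smallest pos 10 -> NA
Op 3: route key 4: smallest pos >= 4 is 10 -> NA
Op 4: add NB@49 -> ring=[10:NA,49:NB]
Op 5: add NC@89 -> ring=[10:NA,49:NB,89:NC]
Op 6: route key 70: smallest pos >= 70 is 89 -> NC
Op 7: remove NA -> ring=[49:NB,89:NC]
Op 8: add ND@66 -> ring=[49:NB,66:ND,89:NC]
Op 9: route key 3: smallest pos >= 3 is 49 -> NB
Final route key 46: smallest pos >= 46 is 49 -> NB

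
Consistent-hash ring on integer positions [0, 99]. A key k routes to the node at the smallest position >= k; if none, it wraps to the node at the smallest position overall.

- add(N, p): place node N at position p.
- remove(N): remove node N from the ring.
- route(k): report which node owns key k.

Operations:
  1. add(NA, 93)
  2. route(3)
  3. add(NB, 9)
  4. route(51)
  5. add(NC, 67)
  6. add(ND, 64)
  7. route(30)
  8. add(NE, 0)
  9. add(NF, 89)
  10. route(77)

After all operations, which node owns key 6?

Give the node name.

Op 1: add NA@93 -> ring=[93:NA]
Op 2: route key 3: smallest pos >= 3 is 93 -> NA
Op 3: add NB@9 -> ring=[9:NB,93:NA]
Op 4: route key 51: smallest pos >= 51 is 93 -> NA
Op 5: add NC@67 -> ring=[9:NB,67:NC,93:NA]
Op 6: add ND@64 -> ring=[9:NB,64:ND,67:NC,93:NA]
Op 7: route key 30: smallest pos >= 30 is 64 -> ND
Op 8: add NE@0 -> ring=[0:NE,9:NB,64:ND,67:NC,93:NA]
Op 9: add NF@89 -> ring=[0:NE,9:NB,64:ND,67:NC,89:NF,93:NA]
Op 10: route key 77: smallest pos >= 77 is 89 -> NF
Final route key 6: smallest pos >= 6 is 9 -> NB

Answer: NB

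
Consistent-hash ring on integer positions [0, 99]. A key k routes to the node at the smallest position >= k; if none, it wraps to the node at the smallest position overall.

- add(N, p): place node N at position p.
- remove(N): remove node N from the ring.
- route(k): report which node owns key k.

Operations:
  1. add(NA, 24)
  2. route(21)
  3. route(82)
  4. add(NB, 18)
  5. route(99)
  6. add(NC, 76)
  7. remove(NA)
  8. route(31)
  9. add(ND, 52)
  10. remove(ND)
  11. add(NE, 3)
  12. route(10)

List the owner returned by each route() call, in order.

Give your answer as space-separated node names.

Answer: NA NA NB NC NB

Derivation:
Op 1: add NA@24 -> ring=[24:NA]
Op 2: route key 21: smallest pos >= 21 is 24 -> NA
Op 3: route key 82: none >= 82, wrap to smallest pos 24 -> NA
Op 4: add NB@18 -> ring=[18:NB,24:NA]
Op 5: route key 99: none >= 99, wrap to smallest pos 18 -> NB
Op 6: add NC@76 -> ring=[18:NB,24:NA,76:NC]
Op 7: remove NA -> ring=[18:NB,76:NC]
Op 8: route key 31: smallest pos >= 31 is 76 -> NC
Op 9: add ND@52 -> ring=[18:NB,52:ND,76:NC]
Op 10: remove ND -> ring=[18:NB,76:NC]
Op 11: add NE@3 -> ring=[3:NE,18:NB,76:NC]
Op 12: route key 10: smallest pos >= 10 is 18 -> NB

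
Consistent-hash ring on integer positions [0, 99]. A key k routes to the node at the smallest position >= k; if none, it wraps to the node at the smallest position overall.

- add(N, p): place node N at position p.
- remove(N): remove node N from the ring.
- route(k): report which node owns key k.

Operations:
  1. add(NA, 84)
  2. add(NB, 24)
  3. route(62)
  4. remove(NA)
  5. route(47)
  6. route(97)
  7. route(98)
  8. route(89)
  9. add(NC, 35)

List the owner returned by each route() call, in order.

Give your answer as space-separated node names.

Answer: NA NB NB NB NB

Derivation:
Op 1: add NA@84 -> ring=[84:NA]
Op 2: add NB@24 -> ring=[24:NB,84:NA]
Op 3: route key 62: smallest pos >= 62 is 84 -> NA
Op 4: remove NA -> ring=[24:NB]
Op 5: route key 47: none >= 47, wrap to smallest pos 24 -> NB
Op 6: route key 97: none >= 97, wrap to smallest pos 24 -> NB
Op 7: route key 98: none >= 98, wrap to smallest pos 24 -> NB
Op 8: route key 89: none >= 89, wrap to smallest pos 24 -> NB
Op 9: add NC@35 -> ring=[24:NB,35:NC]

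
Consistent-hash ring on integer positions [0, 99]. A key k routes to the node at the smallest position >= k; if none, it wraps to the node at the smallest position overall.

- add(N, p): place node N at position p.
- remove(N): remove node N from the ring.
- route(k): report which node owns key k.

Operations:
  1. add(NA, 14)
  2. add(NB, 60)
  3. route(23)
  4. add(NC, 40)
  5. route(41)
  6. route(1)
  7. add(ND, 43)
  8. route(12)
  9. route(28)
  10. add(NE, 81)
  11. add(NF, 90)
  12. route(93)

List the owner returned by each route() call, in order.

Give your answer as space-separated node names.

Answer: NB NB NA NA NC NA

Derivation:
Op 1: add NA@14 -> ring=[14:NA]
Op 2: add NB@60 -> ring=[14:NA,60:NB]
Op 3: route key 23: smallest pos >= 23 is 60 -> NB
Op 4: add NC@40 -> ring=[14:NA,40:NC,60:NB]
Op 5: route key 41: smallest pos >= 41 is 60 -> NB
Op 6: route key 1: smallest pos >= 1 is 14 -> NA
Op 7: add ND@43 -> ring=[14:NA,40:NC,43:ND,60:NB]
Op 8: route key 12: smallest pos >= 12 is 14 -> NA
Op 9: route key 28: smallest pos >= 28 is 40 -> NC
Op 10: add NE@81 -> ring=[14:NA,40:NC,43:ND,60:NB,81:NE]
Op 11: add NF@90 -> ring=[14:NA,40:NC,43:ND,60:NB,81:NE,90:NF]
Op 12: route key 93: none >= 93, wrap to smallest pos 14 -> NA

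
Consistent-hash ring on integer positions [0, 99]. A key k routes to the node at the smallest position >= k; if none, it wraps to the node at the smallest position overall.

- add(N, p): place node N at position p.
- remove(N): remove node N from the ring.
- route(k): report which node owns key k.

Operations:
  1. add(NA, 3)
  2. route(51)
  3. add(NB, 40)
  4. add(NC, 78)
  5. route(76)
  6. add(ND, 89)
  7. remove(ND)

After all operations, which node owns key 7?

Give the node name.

Answer: NB

Derivation:
Op 1: add NA@3 -> ring=[3:NA]
Op 2: route key 51: none >= 51, wrap to smallest pos 3 -> NA
Op 3: add NB@40 -> ring=[3:NA,40:NB]
Op 4: add NC@78 -> ring=[3:NA,40:NB,78:NC]
Op 5: route key 76: smallest pos >= 76 is 78 -> NC
Op 6: add ND@89 -> ring=[3:NA,40:NB,78:NC,89:ND]
Op 7: remove ND -> ring=[3:NA,40:NB,78:NC]
Final route key 7: smallest pos >= 7 is 40 -> NB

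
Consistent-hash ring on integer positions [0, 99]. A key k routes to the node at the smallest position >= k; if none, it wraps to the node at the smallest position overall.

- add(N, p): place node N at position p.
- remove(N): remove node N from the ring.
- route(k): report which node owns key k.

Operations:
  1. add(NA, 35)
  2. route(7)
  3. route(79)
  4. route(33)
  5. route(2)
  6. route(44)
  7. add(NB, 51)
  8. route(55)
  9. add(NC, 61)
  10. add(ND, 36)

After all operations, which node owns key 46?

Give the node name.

Answer: NB

Derivation:
Op 1: add NA@35 -> ring=[35:NA]
Op 2: route key 7: smallest pos >= 7 is 35 -> NA
Op 3: route key 79: none >= 79, wrap to smallest pos 35 -> NA
Op 4: route key 33: smallest pos >= 33 is 35 -> NA
Op 5: route key 2: smallest pos >= 2 is 35 -> NA
Op 6: route key 44: none >= 44, wrap to smallest pos 35 -> NA
Op 7: add NB@51 -> ring=[35:NA,51:NB]
Op 8: route key 55: none >= 55, wrap to smallest pos 35 -> NA
Op 9: add NC@61 -> ring=[35:NA,51:NB,61:NC]
Op 10: add ND@36 -> ring=[35:NA,36:ND,51:NB,61:NC]
Final route key 46: smallest pos >= 46 is 51 -> NB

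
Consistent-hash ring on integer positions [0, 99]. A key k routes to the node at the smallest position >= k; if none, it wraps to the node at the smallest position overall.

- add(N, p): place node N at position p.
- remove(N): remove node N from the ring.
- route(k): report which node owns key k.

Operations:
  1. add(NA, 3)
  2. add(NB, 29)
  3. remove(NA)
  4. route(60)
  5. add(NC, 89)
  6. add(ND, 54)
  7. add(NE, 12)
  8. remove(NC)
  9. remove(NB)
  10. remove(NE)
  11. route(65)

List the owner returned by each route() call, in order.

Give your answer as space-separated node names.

Op 1: add NA@3 -> ring=[3:NA]
Op 2: add NB@29 -> ring=[3:NA,29:NB]
Op 3: remove NA -> ring=[29:NB]
Op 4: route key 60: none >= 60, wrap to smallest pos 29 -> NB
Op 5: add NC@89 -> ring=[29:NB,89:NC]
Op 6: add ND@54 -> ring=[29:NB,54:ND,89:NC]
Op 7: add NE@12 -> ring=[12:NE,29:NB,54:ND,89:NC]
Op 8: remove NC -> ring=[12:NE,29:NB,54:ND]
Op 9: remove NB -> ring=[12:NE,54:ND]
Op 10: remove NE -> ring=[54:ND]
Op 11: route key 65: none >= 65, wrap to smallest pos 54 -> ND

Answer: NB ND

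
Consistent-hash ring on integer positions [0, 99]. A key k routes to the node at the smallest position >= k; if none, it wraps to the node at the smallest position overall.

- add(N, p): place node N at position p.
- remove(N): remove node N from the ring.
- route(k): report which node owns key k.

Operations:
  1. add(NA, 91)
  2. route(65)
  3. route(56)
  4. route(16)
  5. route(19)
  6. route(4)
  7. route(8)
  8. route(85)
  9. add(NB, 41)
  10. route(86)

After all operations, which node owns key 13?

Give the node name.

Answer: NB

Derivation:
Op 1: add NA@91 -> ring=[91:NA]
Op 2: route key 65: smallest pos >= 65 is 91 -> NA
Op 3: route key 56: smallest pos >= 56 is 91 -> NA
Op 4: route key 16: smallest pos >= 16 is 91 -> NA
Op 5: route key 19: smallest pos >= 19 is 91 -> NA
Op 6: route key 4: smallest pos >= 4 is 91 -> NA
Op 7: route key 8: smallest pos >= 8 is 91 -> NA
Op 8: route key 85: smallest pos >= 85 is 91 -> NA
Op 9: add NB@41 -> ring=[41:NB,91:NA]
Op 10: route key 86: smallest pos >= 86 is 91 -> NA
Final route key 13: smallest pos >= 13 is 41 -> NB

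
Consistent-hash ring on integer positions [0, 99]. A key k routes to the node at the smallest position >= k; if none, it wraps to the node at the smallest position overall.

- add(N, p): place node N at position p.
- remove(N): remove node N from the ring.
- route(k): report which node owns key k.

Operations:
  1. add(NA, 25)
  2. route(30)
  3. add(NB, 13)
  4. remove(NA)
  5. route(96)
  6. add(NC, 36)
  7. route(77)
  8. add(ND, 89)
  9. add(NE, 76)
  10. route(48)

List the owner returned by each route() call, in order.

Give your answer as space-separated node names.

Op 1: add NA@25 -> ring=[25:NA]
Op 2: route key 30: none >= 30, wrap to smallest pos 25 -> NA
Op 3: add NB@13 -> ring=[13:NB,25:NA]
Op 4: remove NA -> ring=[13:NB]
Op 5: route key 96: none >= 96, wrap to smallest pos 13 -> NB
Op 6: add NC@36 -> ring=[13:NB,36:NC]
Op 7: route key 77: none >= 77, wrap to smallest pos 13 -> NB
Op 8: add ND@89 -> ring=[13:NB,36:NC,89:ND]
Op 9: add NE@76 -> ring=[13:NB,36:NC,76:NE,89:ND]
Op 10: route key 48: smallest pos >= 48 is 76 -> NE

Answer: NA NB NB NE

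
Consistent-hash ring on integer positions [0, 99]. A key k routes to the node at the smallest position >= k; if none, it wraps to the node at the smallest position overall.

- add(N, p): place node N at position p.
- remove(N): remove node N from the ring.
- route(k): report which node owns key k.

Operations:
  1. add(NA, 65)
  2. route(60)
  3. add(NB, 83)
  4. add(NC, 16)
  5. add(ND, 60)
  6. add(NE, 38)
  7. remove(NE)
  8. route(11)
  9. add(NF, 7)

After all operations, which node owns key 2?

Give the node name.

Op 1: add NA@65 -> ring=[65:NA]
Op 2: route key 60: smallest pos >= 60 is 65 -> NA
Op 3: add NB@83 -> ring=[65:NA,83:NB]
Op 4: add NC@16 -> ring=[16:NC,65:NA,83:NB]
Op 5: add ND@60 -> ring=[16:NC,60:ND,65:NA,83:NB]
Op 6: add NE@38 -> ring=[16:NC,38:NE,60:ND,65:NA,83:NB]
Op 7: remove NE -> ring=[16:NC,60:ND,65:NA,83:NB]
Op 8: route key 11: smallest pos >= 11 is 16 -> NC
Op 9: add NF@7 -> ring=[7:NF,16:NC,60:ND,65:NA,83:NB]
Final route key 2: smallest pos >= 2 is 7 -> NF

Answer: NF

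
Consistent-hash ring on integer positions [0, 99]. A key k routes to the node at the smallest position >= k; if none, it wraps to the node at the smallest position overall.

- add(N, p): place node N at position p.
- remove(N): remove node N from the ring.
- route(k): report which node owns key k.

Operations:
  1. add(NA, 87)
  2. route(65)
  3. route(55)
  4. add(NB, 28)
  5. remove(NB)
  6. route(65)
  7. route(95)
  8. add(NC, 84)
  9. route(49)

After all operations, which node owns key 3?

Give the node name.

Answer: NC

Derivation:
Op 1: add NA@87 -> ring=[87:NA]
Op 2: route key 65: smallest pos >= 65 is 87 -> NA
Op 3: route key 55: smallest pos >= 55 is 87 -> NA
Op 4: add NB@28 -> ring=[28:NB,87:NA]
Op 5: remove NB -> ring=[87:NA]
Op 6: route key 65: smallest pos >= 65 is 87 -> NA
Op 7: route key 95: none >= 95, wrap to smallest pos 87 -> NA
Op 8: add NC@84 -> ring=[84:NC,87:NA]
Op 9: route key 49: smallest pos >= 49 is 84 -> NC
Final route key 3: smallest pos >= 3 is 84 -> NC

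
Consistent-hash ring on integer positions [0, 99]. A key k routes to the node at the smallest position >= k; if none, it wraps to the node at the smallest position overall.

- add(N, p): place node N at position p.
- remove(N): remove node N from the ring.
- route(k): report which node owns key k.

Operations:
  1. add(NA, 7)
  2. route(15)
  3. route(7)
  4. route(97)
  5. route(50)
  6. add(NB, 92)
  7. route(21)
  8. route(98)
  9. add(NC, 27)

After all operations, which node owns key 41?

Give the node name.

Op 1: add NA@7 -> ring=[7:NA]
Op 2: route key 15: none >= 15, wrap to smallest pos 7 -> NA
Op 3: route key 7: smallest pos >= 7 is 7 -> NA
Op 4: route key 97: none >= 97, wrap to smallest pos 7 -> NA
Op 5: route key 50: none >= 50, wrap to smallest pos 7 -> NA
Op 6: add NB@92 -> ring=[7:NA,92:NB]
Op 7: route key 21: smallest pos >= 21 is 92 -> NB
Op 8: route key 98: none >= 98, wrap to smallest pos 7 -> NA
Op 9: add NC@27 -> ring=[7:NA,27:NC,92:NB]
Final route key 41: smallest pos >= 41 is 92 -> NB

Answer: NB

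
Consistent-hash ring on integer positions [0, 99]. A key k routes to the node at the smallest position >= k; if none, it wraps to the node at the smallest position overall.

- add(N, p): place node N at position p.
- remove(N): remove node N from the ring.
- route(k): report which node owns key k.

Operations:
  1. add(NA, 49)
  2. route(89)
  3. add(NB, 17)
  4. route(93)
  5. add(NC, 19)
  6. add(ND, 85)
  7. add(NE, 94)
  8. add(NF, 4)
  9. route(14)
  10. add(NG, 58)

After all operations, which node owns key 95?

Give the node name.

Answer: NF

Derivation:
Op 1: add NA@49 -> ring=[49:NA]
Op 2: route key 89: none >= 89, wrap to smallest pos 49 -> NA
Op 3: add NB@17 -> ring=[17:NB,49:NA]
Op 4: route key 93: none >= 93, wrap to smallest pos 17 -> NB
Op 5: add NC@19 -> ring=[17:NB,19:NC,49:NA]
Op 6: add ND@85 -> ring=[17:NB,19:NC,49:NA,85:ND]
Op 7: add NE@94 -> ring=[17:NB,19:NC,49:NA,85:ND,94:NE]
Op 8: add NF@4 -> ring=[4:NF,17:NB,19:NC,49:NA,85:ND,94:NE]
Op 9: route key 14: smallest pos >= 14 is 17 -> NB
Op 10: add NG@58 -> ring=[4:NF,17:NB,19:NC,49:NA,58:NG,85:ND,94:NE]
Final route key 95: none >= 95, wrap to smallest pos 4 -> NF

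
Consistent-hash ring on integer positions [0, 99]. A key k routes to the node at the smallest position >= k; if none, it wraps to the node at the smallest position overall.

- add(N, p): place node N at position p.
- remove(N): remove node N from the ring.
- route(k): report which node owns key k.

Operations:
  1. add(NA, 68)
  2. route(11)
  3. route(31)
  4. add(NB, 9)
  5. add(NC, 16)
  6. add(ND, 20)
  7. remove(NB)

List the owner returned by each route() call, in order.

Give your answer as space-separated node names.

Answer: NA NA

Derivation:
Op 1: add NA@68 -> ring=[68:NA]
Op 2: route key 11: smallest pos >= 11 is 68 -> NA
Op 3: route key 31: smallest pos >= 31 is 68 -> NA
Op 4: add NB@9 -> ring=[9:NB,68:NA]
Op 5: add NC@16 -> ring=[9:NB,16:NC,68:NA]
Op 6: add ND@20 -> ring=[9:NB,16:NC,20:ND,68:NA]
Op 7: remove NB -> ring=[16:NC,20:ND,68:NA]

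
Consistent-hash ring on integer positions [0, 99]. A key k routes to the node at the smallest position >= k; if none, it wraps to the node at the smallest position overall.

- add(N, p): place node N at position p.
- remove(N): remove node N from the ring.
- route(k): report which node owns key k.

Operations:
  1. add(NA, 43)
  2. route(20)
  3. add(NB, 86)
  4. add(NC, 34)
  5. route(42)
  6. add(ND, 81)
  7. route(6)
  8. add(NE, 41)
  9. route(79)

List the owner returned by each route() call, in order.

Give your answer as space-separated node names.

Op 1: add NA@43 -> ring=[43:NA]
Op 2: route key 20: smallest pos >= 20 is 43 -> NA
Op 3: add NB@86 -> ring=[43:NA,86:NB]
Op 4: add NC@34 -> ring=[34:NC,43:NA,86:NB]
Op 5: route key 42: smallest pos >= 42 is 43 -> NA
Op 6: add ND@81 -> ring=[34:NC,43:NA,81:ND,86:NB]
Op 7: route key 6: smallest pos >= 6 is 34 -> NC
Op 8: add NE@41 -> ring=[34:NC,41:NE,43:NA,81:ND,86:NB]
Op 9: route key 79: smallest pos >= 79 is 81 -> ND

Answer: NA NA NC ND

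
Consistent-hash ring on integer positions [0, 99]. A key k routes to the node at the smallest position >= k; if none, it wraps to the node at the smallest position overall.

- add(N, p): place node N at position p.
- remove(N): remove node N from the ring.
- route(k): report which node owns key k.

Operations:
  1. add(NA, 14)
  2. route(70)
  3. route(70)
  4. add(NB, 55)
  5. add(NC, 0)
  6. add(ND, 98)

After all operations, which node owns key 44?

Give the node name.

Op 1: add NA@14 -> ring=[14:NA]
Op 2: route key 70: none >= 70, wrap to smallest pos 14 -> NA
Op 3: route key 70: none >= 70, wrap to smallest pos 14 -> NA
Op 4: add NB@55 -> ring=[14:NA,55:NB]
Op 5: add NC@0 -> ring=[0:NC,14:NA,55:NB]
Op 6: add ND@98 -> ring=[0:NC,14:NA,55:NB,98:ND]
Final route key 44: smallest pos >= 44 is 55 -> NB

Answer: NB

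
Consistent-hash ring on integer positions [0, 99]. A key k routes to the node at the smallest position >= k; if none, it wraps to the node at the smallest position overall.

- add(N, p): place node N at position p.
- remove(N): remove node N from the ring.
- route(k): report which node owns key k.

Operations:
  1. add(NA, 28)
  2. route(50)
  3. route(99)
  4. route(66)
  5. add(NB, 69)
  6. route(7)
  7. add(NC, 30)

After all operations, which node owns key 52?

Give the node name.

Op 1: add NA@28 -> ring=[28:NA]
Op 2: route key 50: none >= 50, wrap to smallest pos 28 -> NA
Op 3: route key 99: none >= 99, wrap to smallest pos 28 -> NA
Op 4: route key 66: none >= 66, wrap to smallest pos 28 -> NA
Op 5: add NB@69 -> ring=[28:NA,69:NB]
Op 6: route key 7: smallest pos >= 7 is 28 -> NA
Op 7: add NC@30 -> ring=[28:NA,30:NC,69:NB]
Final route key 52: smallest pos >= 52 is 69 -> NB

Answer: NB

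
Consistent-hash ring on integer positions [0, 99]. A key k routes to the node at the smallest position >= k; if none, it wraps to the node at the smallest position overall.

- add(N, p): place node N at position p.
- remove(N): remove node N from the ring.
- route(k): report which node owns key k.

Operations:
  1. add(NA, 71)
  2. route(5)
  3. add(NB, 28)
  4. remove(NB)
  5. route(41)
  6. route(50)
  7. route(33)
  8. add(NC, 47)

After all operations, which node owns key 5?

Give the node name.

Op 1: add NA@71 -> ring=[71:NA]
Op 2: route key 5: smallest pos >= 5 is 71 -> NA
Op 3: add NB@28 -> ring=[28:NB,71:NA]
Op 4: remove NB -> ring=[71:NA]
Op 5: route key 41: smallest pos >= 41 is 71 -> NA
Op 6: route key 50: smallest pos >= 50 is 71 -> NA
Op 7: route key 33: smallest pos >= 33 is 71 -> NA
Op 8: add NC@47 -> ring=[47:NC,71:NA]
Final route key 5: smallest pos >= 5 is 47 -> NC

Answer: NC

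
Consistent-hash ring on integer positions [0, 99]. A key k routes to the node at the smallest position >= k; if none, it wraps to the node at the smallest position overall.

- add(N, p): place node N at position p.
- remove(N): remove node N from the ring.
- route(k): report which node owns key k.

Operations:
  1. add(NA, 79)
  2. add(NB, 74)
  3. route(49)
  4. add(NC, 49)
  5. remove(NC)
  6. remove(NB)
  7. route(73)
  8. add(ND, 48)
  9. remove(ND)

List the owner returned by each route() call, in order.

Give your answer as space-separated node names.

Op 1: add NA@79 -> ring=[79:NA]
Op 2: add NB@74 -> ring=[74:NB,79:NA]
Op 3: route key 49: smallest pos >= 49 is 74 -> NB
Op 4: add NC@49 -> ring=[49:NC,74:NB,79:NA]
Op 5: remove NC -> ring=[74:NB,79:NA]
Op 6: remove NB -> ring=[79:NA]
Op 7: route key 73: smallest pos >= 73 is 79 -> NA
Op 8: add ND@48 -> ring=[48:ND,79:NA]
Op 9: remove ND -> ring=[79:NA]

Answer: NB NA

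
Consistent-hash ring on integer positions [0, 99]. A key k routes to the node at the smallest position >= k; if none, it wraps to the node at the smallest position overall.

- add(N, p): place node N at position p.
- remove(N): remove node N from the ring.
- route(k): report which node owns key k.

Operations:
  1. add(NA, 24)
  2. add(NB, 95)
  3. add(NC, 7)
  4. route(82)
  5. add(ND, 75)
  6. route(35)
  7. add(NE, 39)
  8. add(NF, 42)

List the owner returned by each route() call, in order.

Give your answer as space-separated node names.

Op 1: add NA@24 -> ring=[24:NA]
Op 2: add NB@95 -> ring=[24:NA,95:NB]
Op 3: add NC@7 -> ring=[7:NC,24:NA,95:NB]
Op 4: route key 82: smallest pos >= 82 is 95 -> NB
Op 5: add ND@75 -> ring=[7:NC,24:NA,75:ND,95:NB]
Op 6: route key 35: smallest pos >= 35 is 75 -> ND
Op 7: add NE@39 -> ring=[7:NC,24:NA,39:NE,75:ND,95:NB]
Op 8: add NF@42 -> ring=[7:NC,24:NA,39:NE,42:NF,75:ND,95:NB]

Answer: NB ND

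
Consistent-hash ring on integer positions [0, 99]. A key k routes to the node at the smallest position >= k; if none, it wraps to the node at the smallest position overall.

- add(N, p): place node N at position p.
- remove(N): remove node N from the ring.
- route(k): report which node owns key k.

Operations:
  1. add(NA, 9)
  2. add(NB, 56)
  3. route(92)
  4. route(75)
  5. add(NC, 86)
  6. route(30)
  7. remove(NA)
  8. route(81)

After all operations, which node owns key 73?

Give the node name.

Op 1: add NA@9 -> ring=[9:NA]
Op 2: add NB@56 -> ring=[9:NA,56:NB]
Op 3: route key 92: none >= 92, wrap to smallest pos 9 -> NA
Op 4: route key 75: none >= 75, wrap to smallest pos 9 -> NA
Op 5: add NC@86 -> ring=[9:NA,56:NB,86:NC]
Op 6: route key 30: smallest pos >= 30 is 56 -> NB
Op 7: remove NA -> ring=[56:NB,86:NC]
Op 8: route key 81: smallest pos >= 81 is 86 -> NC
Final route key 73: smallest pos >= 73 is 86 -> NC

Answer: NC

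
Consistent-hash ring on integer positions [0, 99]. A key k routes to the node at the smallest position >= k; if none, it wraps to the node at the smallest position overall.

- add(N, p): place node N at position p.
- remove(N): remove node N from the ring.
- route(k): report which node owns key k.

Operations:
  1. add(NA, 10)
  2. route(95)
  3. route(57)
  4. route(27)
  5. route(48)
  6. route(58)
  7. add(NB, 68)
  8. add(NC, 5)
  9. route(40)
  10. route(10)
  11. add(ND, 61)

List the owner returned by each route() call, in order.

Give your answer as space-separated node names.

Answer: NA NA NA NA NA NB NA

Derivation:
Op 1: add NA@10 -> ring=[10:NA]
Op 2: route key 95: none >= 95, wrap to smallest pos 10 -> NA
Op 3: route key 57: none >= 57, wrap to smallest pos 10 -> NA
Op 4: route key 27: none >= 27, wrap to smallest pos 10 -> NA
Op 5: route key 48: none >= 48, wrap to smallest pos 10 -> NA
Op 6: route key 58: none >= 58, wrap to smallest pos 10 -> NA
Op 7: add NB@68 -> ring=[10:NA,68:NB]
Op 8: add NC@5 -> ring=[5:NC,10:NA,68:NB]
Op 9: route key 40: smallest pos >= 40 is 68 -> NB
Op 10: route key 10: smallest pos >= 10 is 10 -> NA
Op 11: add ND@61 -> ring=[5:NC,10:NA,61:ND,68:NB]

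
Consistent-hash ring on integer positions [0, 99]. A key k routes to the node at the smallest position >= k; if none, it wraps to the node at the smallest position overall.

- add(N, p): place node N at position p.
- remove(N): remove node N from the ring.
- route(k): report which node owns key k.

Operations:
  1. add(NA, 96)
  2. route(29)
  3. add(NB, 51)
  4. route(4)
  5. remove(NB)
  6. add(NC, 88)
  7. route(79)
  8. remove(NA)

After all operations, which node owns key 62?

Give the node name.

Answer: NC

Derivation:
Op 1: add NA@96 -> ring=[96:NA]
Op 2: route key 29: smallest pos >= 29 is 96 -> NA
Op 3: add NB@51 -> ring=[51:NB,96:NA]
Op 4: route key 4: smallest pos >= 4 is 51 -> NB
Op 5: remove NB -> ring=[96:NA]
Op 6: add NC@88 -> ring=[88:NC,96:NA]
Op 7: route key 79: smallest pos >= 79 is 88 -> NC
Op 8: remove NA -> ring=[88:NC]
Final route key 62: smallest pos >= 62 is 88 -> NC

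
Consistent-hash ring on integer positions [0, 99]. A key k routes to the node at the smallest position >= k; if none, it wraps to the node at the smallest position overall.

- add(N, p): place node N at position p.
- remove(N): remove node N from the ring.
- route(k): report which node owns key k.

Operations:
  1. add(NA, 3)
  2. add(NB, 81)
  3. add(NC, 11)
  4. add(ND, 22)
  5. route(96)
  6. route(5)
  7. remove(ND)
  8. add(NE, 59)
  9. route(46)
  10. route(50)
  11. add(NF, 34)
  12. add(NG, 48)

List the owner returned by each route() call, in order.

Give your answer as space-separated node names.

Op 1: add NA@3 -> ring=[3:NA]
Op 2: add NB@81 -> ring=[3:NA,81:NB]
Op 3: add NC@11 -> ring=[3:NA,11:NC,81:NB]
Op 4: add ND@22 -> ring=[3:NA,11:NC,22:ND,81:NB]
Op 5: route key 96: none >= 96, wrap to smallest pos 3 -> NA
Op 6: route key 5: smallest pos >= 5 is 11 -> NC
Op 7: remove ND -> ring=[3:NA,11:NC,81:NB]
Op 8: add NE@59 -> ring=[3:NA,11:NC,59:NE,81:NB]
Op 9: route key 46: smallest pos >= 46 is 59 -> NE
Op 10: route key 50: smallest pos >= 50 is 59 -> NE
Op 11: add NF@34 -> ring=[3:NA,11:NC,34:NF,59:NE,81:NB]
Op 12: add NG@48 -> ring=[3:NA,11:NC,34:NF,48:NG,59:NE,81:NB]

Answer: NA NC NE NE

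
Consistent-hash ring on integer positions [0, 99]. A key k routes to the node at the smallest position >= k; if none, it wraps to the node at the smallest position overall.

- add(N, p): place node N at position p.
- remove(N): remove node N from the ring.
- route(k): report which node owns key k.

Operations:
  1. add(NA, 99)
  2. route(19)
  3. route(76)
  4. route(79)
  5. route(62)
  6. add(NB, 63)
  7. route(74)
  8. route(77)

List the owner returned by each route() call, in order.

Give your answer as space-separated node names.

Answer: NA NA NA NA NA NA

Derivation:
Op 1: add NA@99 -> ring=[99:NA]
Op 2: route key 19: smallest pos >= 19 is 99 -> NA
Op 3: route key 76: smallest pos >= 76 is 99 -> NA
Op 4: route key 79: smallest pos >= 79 is 99 -> NA
Op 5: route key 62: smallest pos >= 62 is 99 -> NA
Op 6: add NB@63 -> ring=[63:NB,99:NA]
Op 7: route key 74: smallest pos >= 74 is 99 -> NA
Op 8: route key 77: smallest pos >= 77 is 99 -> NA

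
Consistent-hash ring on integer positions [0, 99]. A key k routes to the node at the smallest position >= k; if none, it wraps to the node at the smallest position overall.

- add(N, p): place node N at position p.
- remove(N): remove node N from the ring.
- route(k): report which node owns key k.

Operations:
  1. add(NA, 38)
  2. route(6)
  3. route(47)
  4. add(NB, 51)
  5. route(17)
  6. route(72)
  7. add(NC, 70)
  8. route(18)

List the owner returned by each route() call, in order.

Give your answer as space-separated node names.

Op 1: add NA@38 -> ring=[38:NA]
Op 2: route key 6: smallest pos >= 6 is 38 -> NA
Op 3: route key 47: none >= 47, wrap to smallest pos 38 -> NA
Op 4: add NB@51 -> ring=[38:NA,51:NB]
Op 5: route key 17: smallest pos >= 17 is 38 -> NA
Op 6: route key 72: none >= 72, wrap to smallest pos 38 -> NA
Op 7: add NC@70 -> ring=[38:NA,51:NB,70:NC]
Op 8: route key 18: smallest pos >= 18 is 38 -> NA

Answer: NA NA NA NA NA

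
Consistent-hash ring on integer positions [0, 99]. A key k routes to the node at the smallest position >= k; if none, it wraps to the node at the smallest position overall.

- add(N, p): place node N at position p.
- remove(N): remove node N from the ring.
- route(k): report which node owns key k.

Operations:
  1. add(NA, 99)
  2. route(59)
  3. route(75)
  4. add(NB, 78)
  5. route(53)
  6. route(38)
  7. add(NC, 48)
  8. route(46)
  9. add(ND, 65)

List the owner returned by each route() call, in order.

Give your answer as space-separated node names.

Op 1: add NA@99 -> ring=[99:NA]
Op 2: route key 59: smallest pos >= 59 is 99 -> NA
Op 3: route key 75: smallest pos >= 75 is 99 -> NA
Op 4: add NB@78 -> ring=[78:NB,99:NA]
Op 5: route key 53: smallest pos >= 53 is 78 -> NB
Op 6: route key 38: smallest pos >= 38 is 78 -> NB
Op 7: add NC@48 -> ring=[48:NC,78:NB,99:NA]
Op 8: route key 46: smallest pos >= 46 is 48 -> NC
Op 9: add ND@65 -> ring=[48:NC,65:ND,78:NB,99:NA]

Answer: NA NA NB NB NC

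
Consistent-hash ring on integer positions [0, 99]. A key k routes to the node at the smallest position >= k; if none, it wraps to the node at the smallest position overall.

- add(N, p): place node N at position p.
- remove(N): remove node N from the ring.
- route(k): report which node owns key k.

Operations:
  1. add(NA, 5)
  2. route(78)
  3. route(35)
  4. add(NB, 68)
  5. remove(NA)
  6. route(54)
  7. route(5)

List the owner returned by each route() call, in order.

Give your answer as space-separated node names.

Answer: NA NA NB NB

Derivation:
Op 1: add NA@5 -> ring=[5:NA]
Op 2: route key 78: none >= 78, wrap to smallest pos 5 -> NA
Op 3: route key 35: none >= 35, wrap to smallest pos 5 -> NA
Op 4: add NB@68 -> ring=[5:NA,68:NB]
Op 5: remove NA -> ring=[68:NB]
Op 6: route key 54: smallest pos >= 54 is 68 -> NB
Op 7: route key 5: smallest pos >= 5 is 68 -> NB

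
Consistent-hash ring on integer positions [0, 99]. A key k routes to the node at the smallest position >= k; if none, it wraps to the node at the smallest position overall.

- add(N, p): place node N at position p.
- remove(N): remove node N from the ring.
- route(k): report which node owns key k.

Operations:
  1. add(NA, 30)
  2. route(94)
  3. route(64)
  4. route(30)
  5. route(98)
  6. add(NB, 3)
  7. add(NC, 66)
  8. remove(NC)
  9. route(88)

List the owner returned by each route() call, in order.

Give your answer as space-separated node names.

Answer: NA NA NA NA NB

Derivation:
Op 1: add NA@30 -> ring=[30:NA]
Op 2: route key 94: none >= 94, wrap to smallest pos 30 -> NA
Op 3: route key 64: none >= 64, wrap to smallest pos 30 -> NA
Op 4: route key 30: smallest pos >= 30 is 30 -> NA
Op 5: route key 98: none >= 98, wrap to smallest pos 30 -> NA
Op 6: add NB@3 -> ring=[3:NB,30:NA]
Op 7: add NC@66 -> ring=[3:NB,30:NA,66:NC]
Op 8: remove NC -> ring=[3:NB,30:NA]
Op 9: route key 88: none >= 88, wrap to smallest pos 3 -> NB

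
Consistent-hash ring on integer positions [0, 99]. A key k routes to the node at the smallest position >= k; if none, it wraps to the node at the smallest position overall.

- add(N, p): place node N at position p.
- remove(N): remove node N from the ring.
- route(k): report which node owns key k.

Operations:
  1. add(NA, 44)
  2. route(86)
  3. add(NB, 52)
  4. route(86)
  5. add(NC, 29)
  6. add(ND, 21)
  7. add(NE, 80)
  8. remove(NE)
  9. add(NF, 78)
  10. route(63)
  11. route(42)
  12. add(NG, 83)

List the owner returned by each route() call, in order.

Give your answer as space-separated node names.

Answer: NA NA NF NA

Derivation:
Op 1: add NA@44 -> ring=[44:NA]
Op 2: route key 86: none >= 86, wrap to smallest pos 44 -> NA
Op 3: add NB@52 -> ring=[44:NA,52:NB]
Op 4: route key 86: none >= 86, wrap to smallest pos 44 -> NA
Op 5: add NC@29 -> ring=[29:NC,44:NA,52:NB]
Op 6: add ND@21 -> ring=[21:ND,29:NC,44:NA,52:NB]
Op 7: add NE@80 -> ring=[21:ND,29:NC,44:NA,52:NB,80:NE]
Op 8: remove NE -> ring=[21:ND,29:NC,44:NA,52:NB]
Op 9: add NF@78 -> ring=[21:ND,29:NC,44:NA,52:NB,78:NF]
Op 10: route key 63: smallest pos >= 63 is 78 -> NF
Op 11: route key 42: smallest pos >= 42 is 44 -> NA
Op 12: add NG@83 -> ring=[21:ND,29:NC,44:NA,52:NB,78:NF,83:NG]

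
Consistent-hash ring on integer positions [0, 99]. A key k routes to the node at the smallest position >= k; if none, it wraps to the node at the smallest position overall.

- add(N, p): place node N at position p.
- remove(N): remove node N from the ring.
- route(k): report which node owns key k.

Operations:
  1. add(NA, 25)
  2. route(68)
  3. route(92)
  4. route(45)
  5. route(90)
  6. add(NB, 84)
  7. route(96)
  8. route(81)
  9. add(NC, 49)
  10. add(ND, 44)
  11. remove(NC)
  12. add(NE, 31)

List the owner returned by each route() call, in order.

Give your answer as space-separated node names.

Op 1: add NA@25 -> ring=[25:NA]
Op 2: route key 68: none >= 68, wrap to smallest pos 25 -> NA
Op 3: route key 92: none >= 92, wrap to smallest pos 25 -> NA
Op 4: route key 45: none >= 45, wrap to smallest pos 25 -> NA
Op 5: route key 90: none >= 90, wrap to smallest pos 25 -> NA
Op 6: add NB@84 -> ring=[25:NA,84:NB]
Op 7: route key 96: none >= 96, wrap to smallest pos 25 -> NA
Op 8: route key 81: smallest pos >= 81 is 84 -> NB
Op 9: add NC@49 -> ring=[25:NA,49:NC,84:NB]
Op 10: add ND@44 -> ring=[25:NA,44:ND,49:NC,84:NB]
Op 11: remove NC -> ring=[25:NA,44:ND,84:NB]
Op 12: add NE@31 -> ring=[25:NA,31:NE,44:ND,84:NB]

Answer: NA NA NA NA NA NB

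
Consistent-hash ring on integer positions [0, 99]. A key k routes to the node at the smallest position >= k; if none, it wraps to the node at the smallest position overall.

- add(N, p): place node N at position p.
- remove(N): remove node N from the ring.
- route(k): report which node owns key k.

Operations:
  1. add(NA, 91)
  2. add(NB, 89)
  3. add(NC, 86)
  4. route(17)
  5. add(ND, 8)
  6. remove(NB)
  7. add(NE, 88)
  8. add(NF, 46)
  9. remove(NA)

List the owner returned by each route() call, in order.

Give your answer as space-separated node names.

Op 1: add NA@91 -> ring=[91:NA]
Op 2: add NB@89 -> ring=[89:NB,91:NA]
Op 3: add NC@86 -> ring=[86:NC,89:NB,91:NA]
Op 4: route key 17: smallest pos >= 17 is 86 -> NC
Op 5: add ND@8 -> ring=[8:ND,86:NC,89:NB,91:NA]
Op 6: remove NB -> ring=[8:ND,86:NC,91:NA]
Op 7: add NE@88 -> ring=[8:ND,86:NC,88:NE,91:NA]
Op 8: add NF@46 -> ring=[8:ND,46:NF,86:NC,88:NE,91:NA]
Op 9: remove NA -> ring=[8:ND,46:NF,86:NC,88:NE]

Answer: NC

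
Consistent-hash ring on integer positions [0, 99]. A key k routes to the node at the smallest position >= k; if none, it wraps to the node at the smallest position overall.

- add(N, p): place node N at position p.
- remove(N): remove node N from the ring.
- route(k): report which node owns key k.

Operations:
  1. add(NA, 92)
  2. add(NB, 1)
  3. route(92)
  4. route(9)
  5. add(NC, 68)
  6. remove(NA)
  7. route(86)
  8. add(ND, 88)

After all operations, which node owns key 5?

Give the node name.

Answer: NC

Derivation:
Op 1: add NA@92 -> ring=[92:NA]
Op 2: add NB@1 -> ring=[1:NB,92:NA]
Op 3: route key 92: smallest pos >= 92 is 92 -> NA
Op 4: route key 9: smallest pos >= 9 is 92 -> NA
Op 5: add NC@68 -> ring=[1:NB,68:NC,92:NA]
Op 6: remove NA -> ring=[1:NB,68:NC]
Op 7: route key 86: none >= 86, wrap to smallest pos 1 -> NB
Op 8: add ND@88 -> ring=[1:NB,68:NC,88:ND]
Final route key 5: smallest pos >= 5 is 68 -> NC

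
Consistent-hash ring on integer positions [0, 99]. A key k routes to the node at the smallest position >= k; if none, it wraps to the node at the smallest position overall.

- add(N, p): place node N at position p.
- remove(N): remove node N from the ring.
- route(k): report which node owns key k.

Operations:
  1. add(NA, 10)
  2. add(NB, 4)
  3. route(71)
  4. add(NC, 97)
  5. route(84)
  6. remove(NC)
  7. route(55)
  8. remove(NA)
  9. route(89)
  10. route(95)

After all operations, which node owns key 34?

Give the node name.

Op 1: add NA@10 -> ring=[10:NA]
Op 2: add NB@4 -> ring=[4:NB,10:NA]
Op 3: route key 71: none >= 71, wrap to smallest pos 4 -> NB
Op 4: add NC@97 -> ring=[4:NB,10:NA,97:NC]
Op 5: route key 84: smallest pos >= 84 is 97 -> NC
Op 6: remove NC -> ring=[4:NB,10:NA]
Op 7: route key 55: none >= 55, wrap to smallest pos 4 -> NB
Op 8: remove NA -> ring=[4:NB]
Op 9: route key 89: none >= 89, wrap to smallest pos 4 -> NB
Op 10: route key 95: none >= 95, wrap to smallest pos 4 -> NB
Final route key 34: none >= 34, wrap to smallest pos 4 -> NB

Answer: NB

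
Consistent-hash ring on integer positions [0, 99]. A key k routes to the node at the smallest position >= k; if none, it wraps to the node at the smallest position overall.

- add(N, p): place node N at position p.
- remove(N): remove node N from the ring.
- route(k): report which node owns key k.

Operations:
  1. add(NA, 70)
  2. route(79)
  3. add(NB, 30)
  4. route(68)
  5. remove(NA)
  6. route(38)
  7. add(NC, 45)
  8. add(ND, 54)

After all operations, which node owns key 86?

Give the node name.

Answer: NB

Derivation:
Op 1: add NA@70 -> ring=[70:NA]
Op 2: route key 79: none >= 79, wrap to smallest pos 70 -> NA
Op 3: add NB@30 -> ring=[30:NB,70:NA]
Op 4: route key 68: smallest pos >= 68 is 70 -> NA
Op 5: remove NA -> ring=[30:NB]
Op 6: route key 38: none >= 38, wrap to smallest pos 30 -> NB
Op 7: add NC@45 -> ring=[30:NB,45:NC]
Op 8: add ND@54 -> ring=[30:NB,45:NC,54:ND]
Final route key 86: none >= 86, wrap to smallest pos 30 -> NB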